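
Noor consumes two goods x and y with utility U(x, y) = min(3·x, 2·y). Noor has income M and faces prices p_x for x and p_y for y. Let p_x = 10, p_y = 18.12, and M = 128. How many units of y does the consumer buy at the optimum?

With perfect complements, no substitution: consume in ratio x:y = 2:3.
Budget: p_x·x + p_y·(3/2)·x = M, so (2·p_x + 3·p_y)·x = 2·M.
Demand: x*(p_x,p_y,M) = 2·M/(2·p_x + 3·p_y), y* = 3·M/(2·p_x + 3·p_y).
Here 2·10 + 3·18.12 = 74.36, giving y* = 5.1641.

y* = 5.1641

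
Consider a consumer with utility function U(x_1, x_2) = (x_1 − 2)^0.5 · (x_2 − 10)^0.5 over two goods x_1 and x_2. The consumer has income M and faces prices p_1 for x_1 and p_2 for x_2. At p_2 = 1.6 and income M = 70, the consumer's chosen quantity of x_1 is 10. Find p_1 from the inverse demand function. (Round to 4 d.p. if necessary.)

p_1 = 3

This is Cobb-Douglas in (x_1−2, x_2−10): tangency gives 0.5·p_2·(x_2−10) = 0.5·p_1·(x_1−2).
After buying the subsistence bundle (2, 10), a share 0.5 of the remaining income goes to x_1: x_1* = 2 + 0.5·(M − 2p_1 − 10p_2)/p_1.
Set x_1* = 10 in the demand function and solve for p_1: p_1 = 3.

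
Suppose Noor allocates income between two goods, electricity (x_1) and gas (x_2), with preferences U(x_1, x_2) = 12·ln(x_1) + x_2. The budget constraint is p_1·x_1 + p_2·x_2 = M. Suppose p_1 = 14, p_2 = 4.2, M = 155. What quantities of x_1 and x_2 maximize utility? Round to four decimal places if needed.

x_1* = 3.6, x_2* = 24.9048

At the given prices: x_1* = 12·4.2/14 = 3.6, and x_2* = 24.9048.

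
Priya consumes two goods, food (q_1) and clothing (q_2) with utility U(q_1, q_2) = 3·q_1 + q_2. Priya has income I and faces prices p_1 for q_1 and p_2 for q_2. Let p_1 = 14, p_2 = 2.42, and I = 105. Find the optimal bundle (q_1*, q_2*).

Linear utility — the consumer picks whichever good has higher MU/price: 3/14 = 0.2143 vs 1/2.42 = 0.4132.
q_2 gives more utility per dollar, so spend all income on q_2: q_2* = I/p_2, q_1* = 0.
Numerically: q_1* = 0, q_2* = 43.3884.

q_1* = 0, q_2* = 43.3884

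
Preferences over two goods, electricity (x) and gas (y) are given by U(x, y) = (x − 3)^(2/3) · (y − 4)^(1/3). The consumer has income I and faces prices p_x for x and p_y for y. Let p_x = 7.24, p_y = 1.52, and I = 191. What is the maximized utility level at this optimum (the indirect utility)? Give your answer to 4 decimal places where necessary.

V = 20.0684

Let x' = x−3, y' = y−4. MRS = 2·y'/x' = p_x/p_y.
Substituting into the budget: x* = 3 + 2/3·(I − 3·p_x − 4·p_y)/p_x, and y* = 4 + 1/3·(…)/p_y.
Discretionary income = 191 − 3·7.24 − 4·1.52 = 163.2; x* = 3 + 2/3·163.2/7.24 = 18.0276; y* = 4 + 1/3·163.2/1.52 = 39.7895.
Utility at the optimum: U(18.0276, 39.7895) = 20.0684.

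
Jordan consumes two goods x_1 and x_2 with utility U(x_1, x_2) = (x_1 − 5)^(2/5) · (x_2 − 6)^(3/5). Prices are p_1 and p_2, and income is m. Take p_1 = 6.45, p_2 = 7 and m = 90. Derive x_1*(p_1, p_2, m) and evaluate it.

MRS = (2/3)·(x_2−6)/(x_1−5). Tangency with p_1/p_2 gives x_2−6 = (3/2)·(p_1/p_2)·(x_1−5).
After buying the subsistence bundle (5, 6), a share 0.4 of the remaining income goes to x_1: x_1* = 5 + 0.4·(m − 5p_1 − 6p_2)/p_1.
Discretionary income = 90 − 5·6.45 − 6·7 = 15.75; x_1* = 5 + 0.4·15.75/6.45 = 5.9767.

x_1* = 5.9767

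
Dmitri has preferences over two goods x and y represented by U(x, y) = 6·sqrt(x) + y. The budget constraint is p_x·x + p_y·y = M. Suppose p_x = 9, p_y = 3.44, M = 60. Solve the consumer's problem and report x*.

x* = 1.3148

MU_x = 3/√x, MU_y = 1. Tangency: 3/√x = p_x/p_y.
Thus x* = (3·p_y/p_x)² — independent of M — with the rest of income spent on y.
Plugging in: x* = (3·3.44/9)² = 1.3148.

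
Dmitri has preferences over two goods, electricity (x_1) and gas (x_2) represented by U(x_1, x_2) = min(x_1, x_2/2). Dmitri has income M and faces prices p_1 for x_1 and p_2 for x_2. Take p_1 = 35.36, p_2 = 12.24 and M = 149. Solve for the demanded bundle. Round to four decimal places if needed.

x_1* = 2.49, x_2* = 4.9799

Here 35.36 + 2·12.24 = 59.84, giving x_1* = 2.49 and x_2* = 4.9799.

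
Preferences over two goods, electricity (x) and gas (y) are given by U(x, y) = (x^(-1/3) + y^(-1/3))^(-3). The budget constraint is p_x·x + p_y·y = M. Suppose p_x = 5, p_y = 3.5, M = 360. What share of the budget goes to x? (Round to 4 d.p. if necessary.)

From the CES first-order condition, (y/x)^(4/3) = p_x/p_y.
Hence y/x = (p_x/p_y)^(1/(4/3)), i.e. raised to the 0.75 power.
With the ratio pinned down, the budget gives x* = M/(p_x + p_y·(y/x)) and y* = (y/x)·x*.
Numerically y/x = 1.306702, so x* = 360/(5 + 3.5·1.306702) = 37.604 and y* = 1.306702·37.604 = 49.1372.
Expenditure on x: 5·37.604 = 188.0199; share = 0.5223.

share on x = 0.5223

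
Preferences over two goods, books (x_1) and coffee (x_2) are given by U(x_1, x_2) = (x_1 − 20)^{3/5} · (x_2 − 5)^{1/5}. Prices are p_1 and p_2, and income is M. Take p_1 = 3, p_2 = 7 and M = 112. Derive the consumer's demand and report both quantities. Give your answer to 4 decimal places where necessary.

This is Cobb-Douglas in (x_1−20, x_2−5): tangency gives 0.6·p_2·(x_2−5) = 0.2·p_1·(x_1−20).
Substituting into the budget: x_1* = 20 + 0.75·(M − 20·p_1 − 5·p_2)/p_1, and x_2* = 5 + 0.25·(…)/p_2.
Discretionary income = 112 − 20·3 − 5·7 = 17; x_1* = 20 + 0.75·17/3 = 24.25; x_2* = 5 + 0.25·17/7 = 5.6071.

x_1* = 24.25, x_2* = 5.6071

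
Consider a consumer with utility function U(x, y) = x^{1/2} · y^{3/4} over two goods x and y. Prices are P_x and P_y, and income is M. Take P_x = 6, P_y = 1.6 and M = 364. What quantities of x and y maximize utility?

x* = 24.2667, y* = 136.5

Tangency: MRS = (2/3)·y/x = P_x/P_y.
So 0.5·P_y·y = 0.75·P_x·x; combined with the budget, a share 0.4 of income goes to x.
Demand: x*(P_x,P_y,M) = 0.4·M/P_x and y* = 0.6·M/P_y.
At P_x=6, P_y=1.6, M=364: x* = 0.4·364/6 = 24.2667, y* = 136.5.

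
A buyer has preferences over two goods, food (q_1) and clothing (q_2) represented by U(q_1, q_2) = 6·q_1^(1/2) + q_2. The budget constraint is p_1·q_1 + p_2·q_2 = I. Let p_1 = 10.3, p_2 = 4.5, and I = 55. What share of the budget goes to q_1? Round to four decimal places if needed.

share on q_1 = 0.3217

Utility is quasi-linear in q_2; the FOC for q_1 is 3/√q_1 = p_1/p_2.
Thus q_1* = (3·p_2/p_1)² — independent of I — with the rest of income spent on q_2.
Plugging in: q_1* = (3·4.5/10.3)² = 1.7179, q_2* = 8.2902.
Expenditure on q_1: 10.3·1.7179 = 17.6942; share = 0.3217.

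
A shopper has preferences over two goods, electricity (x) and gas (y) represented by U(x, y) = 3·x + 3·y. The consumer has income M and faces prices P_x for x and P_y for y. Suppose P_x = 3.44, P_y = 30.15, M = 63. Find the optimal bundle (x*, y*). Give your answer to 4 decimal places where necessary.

x* = 18.314, y* = 0

Perfect substitutes: compare marginal utility per dollar. 3/P_x vs 3/P_y → 0.8721 vs 0.0995.
x gives more utility per dollar, so spend all income on x: x* = M/P_x, y* = 0.
Numerically: x* = 18.314, y* = 0.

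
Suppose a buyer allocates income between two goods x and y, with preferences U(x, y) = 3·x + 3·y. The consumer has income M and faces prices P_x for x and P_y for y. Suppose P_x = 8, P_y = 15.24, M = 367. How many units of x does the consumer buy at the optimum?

x* = 45.875

Perfect substitutes: compare marginal utility per dollar. 3/P_x vs 3/P_y → 0.375 vs 0.1969.
x gives more utility per dollar, so spend all income on x: x* = M/P_x, y* = 0.
Numerically: x* = 45.875, y* = 0.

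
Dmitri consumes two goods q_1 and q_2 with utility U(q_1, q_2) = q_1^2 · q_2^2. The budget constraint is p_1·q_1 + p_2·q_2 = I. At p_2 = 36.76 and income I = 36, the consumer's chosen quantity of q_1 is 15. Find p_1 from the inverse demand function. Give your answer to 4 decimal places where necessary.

p_1 = 1.2

The MRS is q_2/q_1. Set MRS = p_1/p_2.
Rearranging, p_2·q_2 = p_1·q_1. Substituting into the budget gives p_1·q_1·(1 + 1) = I.
Demand: q_1*(p_1,p_2,I) = 0.5·I/p_1 and q_2* = 0.5·I/p_2.
Set q_1* = 15 in the demand function and solve for p_1: p_1 = 1.2.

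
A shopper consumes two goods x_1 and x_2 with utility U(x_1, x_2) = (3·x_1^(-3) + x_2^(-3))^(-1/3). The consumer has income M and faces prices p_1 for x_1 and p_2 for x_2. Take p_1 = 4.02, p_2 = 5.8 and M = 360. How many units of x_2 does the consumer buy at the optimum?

MU_x_1 ∝ 3·x_1^(-4), MU_x_2 ∝ x_2^(-4), so MRS = 3·(x_2/x_1)^(4) = p_1/p_2.
Hence x_2/x_1 = ((1/3)·p_1/p_2)^(1/(4)), i.e. raised to the 0.25 power.
With the ratio pinned down, the budget gives x_1* = M/(p_1 + p_2·(x_2/x_1)) and x_2* = (x_2/x_1)·x_1*.
Numerically x_2/x_1 = 0.693297, so x_1* = 360/(4.02 + 5.8·0.693297) = 44.7699 and x_2* = 0.693297·44.7699 = 31.0388.

x_2* = 31.0388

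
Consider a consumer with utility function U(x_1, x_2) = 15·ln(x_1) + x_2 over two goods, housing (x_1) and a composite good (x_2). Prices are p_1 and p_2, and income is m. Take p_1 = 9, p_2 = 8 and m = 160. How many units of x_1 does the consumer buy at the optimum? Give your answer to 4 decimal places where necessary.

x_1* = 13.3333

MU_x_1 = 15/x_1, MU_x_2 = 1. Tangency: 15/x_1 = p_1/p_2.
So x_1*(p_1,p_2) = 15·p_2/p_1, independent of income; and x_2* = (m − 15·p_2)/p_2.
At the given prices: x_1* = 15·8/9 = 13.3333.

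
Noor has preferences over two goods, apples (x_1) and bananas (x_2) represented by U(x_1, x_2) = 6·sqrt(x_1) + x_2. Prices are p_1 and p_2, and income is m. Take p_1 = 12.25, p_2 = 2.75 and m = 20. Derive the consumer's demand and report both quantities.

x_1* = 0.4536, x_2* = 5.2523

MU_x_1 = 3/√x_1, MU_x_2 = 1. Tangency: 3/√x_1 = p_1/p_2.
Thus x_1* = (3·p_2/p_1)² — independent of m — with the rest of income spent on x_2.
Plugging in: x_1* = (3·2.75/12.25)² = 0.4536, x_2* = 5.2523.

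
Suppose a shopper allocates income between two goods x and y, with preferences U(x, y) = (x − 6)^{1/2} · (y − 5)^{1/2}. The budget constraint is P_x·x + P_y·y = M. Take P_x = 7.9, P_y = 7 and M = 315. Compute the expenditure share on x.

After buying the subsistence bundle (6, 5), a share 0.5 of the remaining income goes to x: x* = 6 + 0.5·(M − 6P_x − 5P_y)/P_x.
Discretionary income = 315 − 6·7.9 − 5·7 = 232.6; x* = 6 + 0.5·232.6/7.9 = 20.7215; y* = 5 + 0.5·232.6/7 = 21.6143.
Expenditure on x: 7.9·20.7215 = 163.7; share = 0.5197.

share on x = 0.5197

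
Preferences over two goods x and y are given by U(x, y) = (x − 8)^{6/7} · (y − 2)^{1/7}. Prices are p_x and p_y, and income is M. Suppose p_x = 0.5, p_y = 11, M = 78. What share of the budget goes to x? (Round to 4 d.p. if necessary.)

share on x = 0.6227

This is Cobb-Douglas in (x−8, y−2): tangency gives 6/7·p_y·(y−2) = 1/7·p_x·(x−8).
After buying the subsistence bundle (8, 2), a share 6/7 of the remaining income goes to x: x* = 8 + 6/7·(M − 8p_x − 2p_y)/p_x.
Discretionary income = 78 − 8·0.5 − 2·11 = 52; x* = 8 + 6/7·52/0.5 = 97.1429; y* = 2 + 1/7·52/11 = 2.6753.
Expenditure on x: 0.5·97.1429 = 48.5714; share = 0.6227.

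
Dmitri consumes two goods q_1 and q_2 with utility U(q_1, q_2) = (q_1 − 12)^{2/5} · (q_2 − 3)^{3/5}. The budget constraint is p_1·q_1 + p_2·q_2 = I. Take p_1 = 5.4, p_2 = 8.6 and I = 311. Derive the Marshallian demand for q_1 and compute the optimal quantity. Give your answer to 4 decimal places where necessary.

q_1* = 28.3259

Substituting into the budget: q_1* = 12 + 0.4·(I − 12·p_1 − 3·p_2)/p_1, and q_2* = 3 + 0.6·(…)/p_2.
Discretionary income = 311 − 12·5.4 − 3·8.6 = 220.4; q_1* = 12 + 0.4·220.4/5.4 = 28.3259.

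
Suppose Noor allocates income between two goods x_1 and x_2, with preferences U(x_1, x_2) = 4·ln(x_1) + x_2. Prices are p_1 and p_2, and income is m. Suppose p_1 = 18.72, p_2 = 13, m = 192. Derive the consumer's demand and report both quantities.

x_1* = 2.7778, x_2* = 10.7692

MU_x_1 = 4/x_1, MU_x_2 = 1. Tangency: 4/x_1 = p_1/p_2.
So x_1*(p_1,p_2) = 4·p_2/p_1, independent of income; and x_2* = (m − 4·p_2)/p_2.
At the given prices: x_1* = 4·13/18.72 = 2.7778, and x_2* = 10.7692.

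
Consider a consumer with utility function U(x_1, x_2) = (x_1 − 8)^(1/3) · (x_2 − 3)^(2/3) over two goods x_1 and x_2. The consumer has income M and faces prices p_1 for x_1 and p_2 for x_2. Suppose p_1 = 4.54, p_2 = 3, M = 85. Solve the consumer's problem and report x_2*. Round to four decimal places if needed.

x_2* = 11.8178

MRS = (1/2)·(x_2−3)/(x_1−8). Tangency with p_1/p_2 gives x_2−3 = 2·(p_1/p_2)·(x_1−8).
After buying the subsistence bundle (8, 3), a share 1/3 of the remaining income goes to x_1: x_1* = 8 + 1/3·(M − 8p_1 − 3p_2)/p_1.
Discretionary income = 85 − 8·4.54 − 3·3 = 39.68; x_2* = 3 + 2/3·39.68/3 = 11.8178.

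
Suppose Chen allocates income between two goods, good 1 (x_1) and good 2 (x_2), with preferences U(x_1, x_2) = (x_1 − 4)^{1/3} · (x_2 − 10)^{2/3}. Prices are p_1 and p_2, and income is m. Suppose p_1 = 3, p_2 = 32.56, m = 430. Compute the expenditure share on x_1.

Substituting into the budget: x_1* = 4 + 1/3·(m − 4·p_1 − 10·p_2)/p_1, and x_2* = 10 + 2/3·(…)/p_2.
Discretionary income = 430 − 4·3 − 10·32.56 = 92.4; x_1* = 4 + 1/3·92.4/3 = 14.2667; x_2* = 10 + 2/3·92.4/32.56 = 11.8919.
Expenditure on x_1: 3·14.2667 = 42.8; share = 0.0995.

share on x_1 = 0.0995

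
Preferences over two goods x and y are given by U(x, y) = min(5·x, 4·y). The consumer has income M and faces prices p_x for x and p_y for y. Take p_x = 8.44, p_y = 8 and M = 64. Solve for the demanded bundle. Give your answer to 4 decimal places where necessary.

x* = 3.4707, y* = 4.3384

Demand: x*(p_x,p_y,M) = 4·M/(4·p_x + 5·p_y), y* = 5·M/(4·p_x + 5·p_y).
Here 4·8.44 + 5·8 = 73.76, giving x* = 3.4707 and y* = 4.3384.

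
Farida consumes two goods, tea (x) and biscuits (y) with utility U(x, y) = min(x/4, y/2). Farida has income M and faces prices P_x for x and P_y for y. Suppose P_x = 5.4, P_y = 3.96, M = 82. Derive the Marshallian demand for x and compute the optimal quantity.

x* = 11.1111

Demand: x*(P_x,P_y,M) = 4·M/(4·P_x + 2·P_y), y* = 2·M/(4·P_x + 2·P_y).
Here 4·5.4 + 2·3.96 = 29.52, giving x* = 11.1111.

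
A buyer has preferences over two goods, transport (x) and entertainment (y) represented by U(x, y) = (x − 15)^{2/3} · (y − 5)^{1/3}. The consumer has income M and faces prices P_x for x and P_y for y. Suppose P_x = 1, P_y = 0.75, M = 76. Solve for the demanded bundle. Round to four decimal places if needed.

Substituting into the budget: x* = 15 + 2/3·(M − 15·P_x − 5·P_y)/P_x, and y* = 5 + 1/3·(…)/P_y.
Discretionary income = 76 − 15·1 − 5·0.75 = 57.25; x* = 15 + 2/3·57.25/1 = 53.1667; y* = 5 + 1/3·57.25/0.75 = 30.4444.

x* = 53.1667, y* = 30.4444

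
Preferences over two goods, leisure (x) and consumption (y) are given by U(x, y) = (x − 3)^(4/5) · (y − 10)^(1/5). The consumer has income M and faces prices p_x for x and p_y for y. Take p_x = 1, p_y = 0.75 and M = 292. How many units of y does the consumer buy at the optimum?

After buying the subsistence bundle (3, 10), a share 0.8 of the remaining income goes to x: x* = 3 + 0.8·(M − 3p_x − 10p_y)/p_x.
Discretionary income = 292 − 3·1 − 10·0.75 = 281.5; y* = 10 + 0.2·281.5/0.75 = 85.0667.

y* = 85.0667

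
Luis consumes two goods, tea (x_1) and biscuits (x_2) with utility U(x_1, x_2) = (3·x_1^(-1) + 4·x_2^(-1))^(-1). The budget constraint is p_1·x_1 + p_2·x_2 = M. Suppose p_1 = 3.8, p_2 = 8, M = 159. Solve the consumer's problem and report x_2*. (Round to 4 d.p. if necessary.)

x_2* = 12.4462

MRS = MU_x_1/MU_x_2 = (3/4)·(x_2/x_1)^(2). Set equal to p_1/p_2.
Hence x_2/x_1 = ((4/3)·p_1/p_2)^(1/(2)), i.e. raised to the 0.5 power.
Substitute x_2 = (x_2/x_1)·x_1 into the budget: x_1* = M/(p_1 + p_2·(x_2/x_1)).
Numerically x_2/x_1 = 0.795822, so x_1* = 159/(3.8 + 8·0.795822) = 15.6395 and x_2* = 0.795822·15.6395 = 12.4462.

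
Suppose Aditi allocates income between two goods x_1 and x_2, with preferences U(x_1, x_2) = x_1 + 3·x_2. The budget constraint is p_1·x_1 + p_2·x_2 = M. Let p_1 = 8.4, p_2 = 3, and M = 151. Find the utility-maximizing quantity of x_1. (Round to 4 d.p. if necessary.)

Perfect substitutes: compare marginal utility per dollar. 1/p_1 vs 3/p_2 → 0.119 vs 1.
x_2 gives more utility per dollar, so spend all income on x_2: x_2* = M/p_2, x_1* = 0.
Numerically: x_1* = 0, x_2* = 50.3333.

x_1* = 0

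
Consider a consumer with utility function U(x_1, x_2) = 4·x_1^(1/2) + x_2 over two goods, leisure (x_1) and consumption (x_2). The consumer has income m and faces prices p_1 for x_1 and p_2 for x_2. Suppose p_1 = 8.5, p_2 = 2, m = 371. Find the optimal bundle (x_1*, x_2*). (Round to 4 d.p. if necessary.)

x_1* = 0.2215, x_2* = 184.5588

Utility is quasi-linear in x_2; the FOC for x_1 is 2/√x_1 = p_1/p_2.
Thus x_1* = (2·p_2/p_1)² — independent of m — with the rest of income spent on x_2.
Plugging in: x_1* = (2·2/8.5)² = 0.2215, x_2* = 184.5588.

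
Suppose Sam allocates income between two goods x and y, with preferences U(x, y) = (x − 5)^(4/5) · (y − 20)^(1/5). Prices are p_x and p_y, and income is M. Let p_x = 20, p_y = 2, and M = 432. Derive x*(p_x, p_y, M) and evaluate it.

MRS = 4·(y−20)/(x−5). Tangency with p_x/p_y gives y−20 = (1/4)·(p_x/p_y)·(x−5).
After buying the subsistence bundle (5, 20), a share 0.8 of the remaining income goes to x: x* = 5 + 0.8·(M − 5p_x − 20p_y)/p_x.
Discretionary income = 432 − 5·20 − 20·2 = 292; x* = 5 + 0.8·292/20 = 16.68.

x* = 16.68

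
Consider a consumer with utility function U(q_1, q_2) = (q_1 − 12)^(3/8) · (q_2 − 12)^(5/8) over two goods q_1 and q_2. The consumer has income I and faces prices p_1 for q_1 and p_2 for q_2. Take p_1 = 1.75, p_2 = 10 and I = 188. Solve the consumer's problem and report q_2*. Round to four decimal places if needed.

q_2* = 14.9375

This is Cobb-Douglas in (q_1−12, q_2−12): tangency gives 0.375·p_2·(q_2−12) = 0.625·p_1·(q_1−12).
Substituting into the budget: q_1* = 12 + 0.375·(I − 12·p_1 − 12·p_2)/p_1, and q_2* = 12 + 0.625·(…)/p_2.
Discretionary income = 188 − 12·1.75 − 12·10 = 47; q_2* = 12 + 0.625·47/10 = 14.9375.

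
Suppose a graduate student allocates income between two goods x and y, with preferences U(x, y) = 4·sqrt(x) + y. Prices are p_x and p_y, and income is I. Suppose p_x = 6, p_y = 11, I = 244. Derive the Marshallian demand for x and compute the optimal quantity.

MU_x = 2/√x, MU_y = 1. Tangency: 2/√x = p_x/p_y.
Solve: √x = 2·p_y/p_x, so x*(p_x,p_y) = (2·p_y/p_x)², and y* = (I − p_x·x*)/p_y.
Plugging in: x* = (2·11/6)² = 13.4444.

x* = 13.4444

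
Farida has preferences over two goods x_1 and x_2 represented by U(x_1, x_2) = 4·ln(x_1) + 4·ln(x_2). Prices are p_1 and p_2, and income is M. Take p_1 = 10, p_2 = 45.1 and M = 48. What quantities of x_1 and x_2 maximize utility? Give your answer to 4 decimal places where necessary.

x_1* = 2.4, x_2* = 0.5322

MU_x_1/MU_x_2 = (4·x_2)/(4·x_1); tangency sets this equal to p_1/p_2.
So 4·p_2·x_2 = 4·p_1·x_1; combined with the budget, a share 0.5 of income goes to x_1.
Demand: x_1*(p_1,p_2,M) = 0.5·M/p_1 and x_2* = 0.5·M/p_2.
At p_1=10, p_2=45.1, M=48: x_1* = 0.5·48/10 = 2.4, x_2* = 0.5322.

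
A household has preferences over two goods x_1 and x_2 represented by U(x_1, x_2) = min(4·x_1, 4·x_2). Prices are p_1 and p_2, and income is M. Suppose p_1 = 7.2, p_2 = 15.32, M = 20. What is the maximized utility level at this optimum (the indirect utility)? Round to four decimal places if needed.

V = 3.5524

Here 4·7.2 + 4·15.32 = 90.08, giving x_1* = 0.8881 and x_2* = 0.8881.
Utility at the optimum: U(0.8881, 0.8881) = 3.5524.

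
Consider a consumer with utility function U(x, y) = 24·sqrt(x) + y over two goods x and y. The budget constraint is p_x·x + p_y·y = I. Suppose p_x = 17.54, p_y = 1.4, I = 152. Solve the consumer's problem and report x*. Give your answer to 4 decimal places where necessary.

MU_x = 12/√x, MU_y = 1. Tangency: 12/√x = p_x/p_y.
Solve: √x = 12·p_y/p_x, so x*(p_x,p_y) = (12·p_y/p_x)², and y* = (I − p_x·x*)/p_y.
Plugging in: x* = (12·1.4/17.54)² = 0.9174.

x* = 0.9174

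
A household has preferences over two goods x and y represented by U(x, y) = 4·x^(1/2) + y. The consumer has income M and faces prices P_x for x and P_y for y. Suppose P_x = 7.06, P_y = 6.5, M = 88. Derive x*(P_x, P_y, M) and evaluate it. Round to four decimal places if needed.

MU_x = 2/√x, MU_y = 1. Tangency: 2/√x = P_x/P_y.
Thus x* = (2·P_y/P_x)² — independent of M — with the rest of income spent on y.
Plugging in: x* = (2·6.5/7.06)² = 3.3906.

x* = 3.3906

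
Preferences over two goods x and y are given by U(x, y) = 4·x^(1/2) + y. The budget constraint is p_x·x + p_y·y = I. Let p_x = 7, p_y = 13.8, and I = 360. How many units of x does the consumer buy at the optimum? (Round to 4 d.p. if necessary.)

Utility is quasi-linear in y; the FOC for x is 2/√x = p_x/p_y.
Thus x* = (2·p_y/p_x)² — independent of I — with the rest of income spent on y.
Plugging in: x* = (2·13.8/7)² = 15.5461.

x* = 15.5461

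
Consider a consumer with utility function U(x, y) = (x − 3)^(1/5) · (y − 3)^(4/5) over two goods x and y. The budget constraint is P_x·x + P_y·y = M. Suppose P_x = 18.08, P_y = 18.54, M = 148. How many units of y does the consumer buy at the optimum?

MRS = (1/4)·(y−3)/(x−3). Tangency with P_x/P_y gives y−3 = 4·(P_x/P_y)·(x−3).
Substituting into the budget: x* = 3 + 0.2·(M − 3·P_x − 3·P_y)/P_x, and y* = 3 + 0.8·(…)/P_y.
Discretionary income = 148 − 3·18.08 − 3·18.54 = 38.14; y* = 3 + 0.8·38.14/18.54 = 4.6457.

y* = 4.6457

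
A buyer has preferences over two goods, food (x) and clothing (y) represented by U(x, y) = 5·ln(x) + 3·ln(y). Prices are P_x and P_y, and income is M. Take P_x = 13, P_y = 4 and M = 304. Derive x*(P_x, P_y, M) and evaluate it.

Demand: x*(P_x,P_y,M) = 0.625·M/P_x and y* = 0.375·M/P_y.
At P_x=13, P_y=4, M=304: x* = 0.625·304/13 = 14.6154.

x* = 14.6154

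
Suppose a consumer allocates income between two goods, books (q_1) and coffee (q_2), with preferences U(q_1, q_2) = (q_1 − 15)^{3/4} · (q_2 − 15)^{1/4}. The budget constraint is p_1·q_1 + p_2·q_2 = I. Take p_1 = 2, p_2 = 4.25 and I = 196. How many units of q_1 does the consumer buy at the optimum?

q_1* = 53.3438

Discretionary income = 196 − 15·2 − 15·4.25 = 102.25; q_1* = 15 + 0.75·102.25/2 = 53.3438.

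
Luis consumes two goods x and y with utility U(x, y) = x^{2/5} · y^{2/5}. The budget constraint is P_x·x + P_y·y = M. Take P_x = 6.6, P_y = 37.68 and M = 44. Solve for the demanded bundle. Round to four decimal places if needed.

x* = 3.3333, y* = 0.5839

Demand: x*(P_x,P_y,M) = 0.5·M/P_x and y* = 0.5·M/P_y.
At P_x=6.6, P_y=37.68, M=44: x* = 0.5·44/6.6 = 3.3333, y* = 0.5839.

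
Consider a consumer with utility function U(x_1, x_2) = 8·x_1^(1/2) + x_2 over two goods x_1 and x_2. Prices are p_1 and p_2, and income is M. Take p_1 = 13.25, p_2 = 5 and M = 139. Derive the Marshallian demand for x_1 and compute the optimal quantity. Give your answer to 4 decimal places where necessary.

Set MRS = p_1/p_2: 4·x_1^(−1/2) = p_1/p_2.
Thus x_1* = (4·p_2/p_1)² — independent of M — with the rest of income spent on x_2.
Plugging in: x_1* = (4·5/13.25)² = 2.2784.

x_1* = 2.2784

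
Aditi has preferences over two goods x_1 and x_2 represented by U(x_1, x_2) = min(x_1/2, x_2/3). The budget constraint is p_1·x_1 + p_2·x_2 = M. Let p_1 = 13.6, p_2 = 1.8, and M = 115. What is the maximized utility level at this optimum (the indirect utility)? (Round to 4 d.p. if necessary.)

V = 3.5276

Leontief preferences: the optimum is at the kink where x_1/2 = x_2/3, i.e. x_2 = (3/2)·x_1.
Budget: p_1·x_1 + p_2·(3/2)·x_1 = M, so (2·p_1 + 3·p_2)·x_1 = 2·M.
Demand: x_1*(p_1,p_2,M) = 2·M/(2·p_1 + 3·p_2), x_2* = 3·M/(2·p_1 + 3·p_2).
Here 2·13.6 + 3·1.8 = 32.6, giving x_1* = 7.0552 and x_2* = 10.5828.
Utility at the optimum: U(7.0552, 10.5828) = 3.5276.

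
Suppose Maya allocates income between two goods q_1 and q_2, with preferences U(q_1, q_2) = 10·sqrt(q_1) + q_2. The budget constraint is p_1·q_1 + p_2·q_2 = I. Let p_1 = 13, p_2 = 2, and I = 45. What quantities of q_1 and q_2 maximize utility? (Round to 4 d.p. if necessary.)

q_1* = 0.5917, q_2* = 18.6538

Solve: √q_1 = 5·p_2/p_1, so q_1*(p_1,p_2) = (5·p_2/p_1)², and q_2* = (I − p_1·q_1*)/p_2.
Plugging in: q_1* = (5·2/13)² = 0.5917, q_2* = 18.6538.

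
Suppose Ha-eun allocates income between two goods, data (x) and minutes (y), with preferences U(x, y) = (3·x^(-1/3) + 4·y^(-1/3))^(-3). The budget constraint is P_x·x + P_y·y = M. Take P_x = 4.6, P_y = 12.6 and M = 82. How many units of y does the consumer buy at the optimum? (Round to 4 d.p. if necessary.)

y* = 4.0013

MRS = MU_x/MU_y = (3/4)·(y/x)^(4/3). Set equal to P_x/P_y.
Hence y/x = ((4/3)·P_x/P_y)^(1/(4/3)), i.e. raised to the 0.75 power.
Substitute y = (y/x)·x into the budget: x* = M/(P_x + P_y·(y/x)).
Numerically y/x = 0.582766, so x* = 82/(4.6 + 12.6·0.582766) = 6.866 and y* = 0.582766·6.866 = 4.0013.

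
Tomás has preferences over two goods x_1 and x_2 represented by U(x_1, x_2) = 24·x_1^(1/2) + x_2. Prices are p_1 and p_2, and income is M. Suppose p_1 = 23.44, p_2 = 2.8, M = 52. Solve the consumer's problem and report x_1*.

x_1* = 2.0548

Utility is quasi-linear in x_2; the FOC for x_1 is 12/√x_1 = p_1/p_2.
Solve: √x_1 = 12·p_2/p_1, so x_1*(p_1,p_2) = (12·p_2/p_1)², and x_2* = (M − p_1·x_1*)/p_2.
Plugging in: x_1* = (12·2.8/23.44)² = 2.0548.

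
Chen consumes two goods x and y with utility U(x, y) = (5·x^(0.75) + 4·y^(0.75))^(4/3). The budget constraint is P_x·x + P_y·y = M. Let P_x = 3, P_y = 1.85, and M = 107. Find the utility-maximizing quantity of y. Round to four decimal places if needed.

y* = 36.7803

MRS = MU_x/MU_y = (5/4)·(y/x)^(0.25). Set equal to P_x/P_y.
Solve for the ratio: y/x = [(4/5)·P_x/P_y]^(4).
Substitute y = (y/x)·x into the budget: x* = M/(P_x + P_y·(y/x)).
Numerically y/x = 2.832423, so x* = 107/(3 + 1.85·2.832423) = 12.9855 and y* = 2.832423·12.9855 = 36.7803.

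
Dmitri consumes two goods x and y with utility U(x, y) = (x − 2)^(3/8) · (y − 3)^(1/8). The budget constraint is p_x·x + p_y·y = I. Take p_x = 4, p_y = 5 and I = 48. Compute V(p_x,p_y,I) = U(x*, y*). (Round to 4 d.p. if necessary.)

After buying the subsistence bundle (2, 3), a share 0.75 of the remaining income goes to x: x* = 2 + 0.75·(I − 2p_x − 3p_y)/p_x.
Discretionary income = 48 − 2·4 − 3·5 = 25; x* = 2 + 0.75·25/4 = 6.6875; y* = 3 + 0.25·25/5 = 4.25.
Utility at the optimum: U(6.6875, 4.25) = 1.8353.

V = 1.8353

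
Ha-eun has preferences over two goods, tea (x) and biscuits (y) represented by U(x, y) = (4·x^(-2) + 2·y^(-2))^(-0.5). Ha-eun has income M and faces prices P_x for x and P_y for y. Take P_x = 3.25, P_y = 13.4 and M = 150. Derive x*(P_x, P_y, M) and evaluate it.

x* = 15.1781

MRS = MU_x/MU_y = 2·(y/x)^(3). Set equal to P_x/P_y.
Solve for the ratio: y/x = [(1/2)·P_x/P_y]^(1/3).
With the ratio pinned down, the budget gives x* = M/(P_x + P_y·(y/x)) and y* = (y/x)·x*.
Numerically y/x = 0.494975, so x* = 150/(3.25 + 13.4·0.494975) = 15.1781.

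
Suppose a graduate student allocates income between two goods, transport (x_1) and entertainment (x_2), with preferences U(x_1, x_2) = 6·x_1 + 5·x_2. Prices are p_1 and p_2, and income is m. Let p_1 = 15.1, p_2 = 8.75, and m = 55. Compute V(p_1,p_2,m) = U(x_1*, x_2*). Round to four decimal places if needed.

V = 31.4286

Linear utility — the consumer picks whichever good has higher MU/price: 6/15.1 = 0.3974 vs 5/8.75 = 0.5714.
x_2 gives more utility per dollar, so spend all income on x_2: x_2* = m/p_2, x_1* = 0.
Numerically: x_1* = 0, x_2* = 6.2857.
Utility at the optimum: U(0, 6.2857) = 31.4286.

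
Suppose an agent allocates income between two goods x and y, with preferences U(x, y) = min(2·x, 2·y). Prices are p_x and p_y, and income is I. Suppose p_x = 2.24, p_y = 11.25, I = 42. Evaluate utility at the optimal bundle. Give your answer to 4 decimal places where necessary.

Leontief preferences: the optimum is at the kink where x/2 = y/2, i.e. y = x.
Budget: p_x·x + p_y·x = I, so (2·p_x + 2·p_y)·x = 2·I.
Demand: x*(p_x,p_y,I) = 2·I/(2·p_x + 2·p_y), y* = 2·I/(2·p_x + 2·p_y).
Here 2·2.24 + 2·11.25 = 26.98, giving x* = 3.1134 and y* = 3.1134.
Utility at the optimum: U(3.1134, 3.1134) = 6.2268.

V = 6.2268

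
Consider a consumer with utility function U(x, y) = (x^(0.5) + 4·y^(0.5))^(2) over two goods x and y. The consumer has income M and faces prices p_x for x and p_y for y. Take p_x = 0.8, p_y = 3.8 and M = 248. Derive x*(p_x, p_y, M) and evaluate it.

MRS = MU_x/MU_y = (1/4)·(y/x)^(0.5). Set equal to p_x/p_y.
Solve for the ratio: y/x = [4·p_x/p_y]^(2).
With the ratio pinned down, the budget gives x* = M/(p_x + p_y·(y/x)) and y* = (y/x)·x*.
Numerically y/x = 0.709141, so x* = 248/(0.8 + 3.8·0.709141) = 70.9639.

x* = 70.9639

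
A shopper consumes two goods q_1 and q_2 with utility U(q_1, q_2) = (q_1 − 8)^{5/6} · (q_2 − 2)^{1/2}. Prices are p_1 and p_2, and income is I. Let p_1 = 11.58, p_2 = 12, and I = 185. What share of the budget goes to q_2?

MRS = (5/3)·(q_2−2)/(q_1−8). Tangency with p_1/p_2 gives q_2−2 = (3/5)·(p_1/p_2)·(q_1−8).
Substituting into the budget: q_1* = 8 + 0.625·(I − 8·p_1 − 2·p_2)/p_1, and q_2* = 2 + 0.375·(…)/p_2.
Discretionary income = 185 − 8·11.58 − 2·12 = 68.36; q_1* = 8 + 0.625·68.36/11.58 = 11.6896; q_2* = 2 + 0.375·68.36/12 = 4.1363.
Expenditure on q_2: 12·4.1363 = 49.635; share = 0.2683.

share on q_2 = 0.2683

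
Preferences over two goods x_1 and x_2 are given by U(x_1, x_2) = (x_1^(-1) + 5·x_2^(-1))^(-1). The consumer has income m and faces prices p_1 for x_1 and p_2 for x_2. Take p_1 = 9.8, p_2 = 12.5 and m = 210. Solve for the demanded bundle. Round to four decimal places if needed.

MU_x_1 ∝ x_1^(-2), MU_x_2 ∝ 5·x_2^(-2), so MRS = (1/5)·(x_2/x_1)^(2) = p_1/p_2.
Hence x_2/x_1 = (5·p_1/p_2)^(1/(2)), i.e. raised to the 0.5 power.
Substitute x_2 = (x_2/x_1)·x_1 into the budget: x_1* = m/(p_1 + p_2·(x_2/x_1)).
Numerically x_2/x_1 = 1.979899, so x_1* = 210/(9.8 + 12.5·1.979899) = 6.0784 and x_2* = 1.979899·6.0784 = 12.0346.

x_1* = 6.0784, x_2* = 12.0346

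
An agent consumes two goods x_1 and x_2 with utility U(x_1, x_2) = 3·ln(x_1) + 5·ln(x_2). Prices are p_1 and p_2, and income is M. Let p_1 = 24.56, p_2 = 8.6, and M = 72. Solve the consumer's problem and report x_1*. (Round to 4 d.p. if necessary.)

Tangency: MRS = (3/5)·x_2/x_1 = p_1/p_2.
Rearranging, p_2·x_2 = (5/3)·p_1·x_1. Substituting into the budget gives p_1·x_1·(1 + (5/3)) = M.
Demand: x_1*(p_1,p_2,M) = 0.375·M/p_1 and x_2* = 0.625·M/p_2.
At p_1=24.56, p_2=8.6, M=72: x_1* = 0.375·72/24.56 = 1.0993.

x_1* = 1.0993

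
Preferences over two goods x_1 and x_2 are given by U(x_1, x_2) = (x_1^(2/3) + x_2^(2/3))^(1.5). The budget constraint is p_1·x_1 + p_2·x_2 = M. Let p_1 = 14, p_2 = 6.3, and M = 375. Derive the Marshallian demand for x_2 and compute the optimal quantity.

Numerically x_2/x_1 = 10.973937, so x_1* = 375/(14 + 6.3·10.973937) = 4.5107 and x_2* = 10.973937·4.5107 = 49.5.

x_2* = 49.5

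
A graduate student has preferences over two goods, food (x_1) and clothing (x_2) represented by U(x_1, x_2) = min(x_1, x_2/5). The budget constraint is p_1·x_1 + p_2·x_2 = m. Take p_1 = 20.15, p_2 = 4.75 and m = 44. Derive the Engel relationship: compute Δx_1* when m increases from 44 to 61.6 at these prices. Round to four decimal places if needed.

With perfect complements, no substitution: consume in ratio x_1:x_2 = 1:5.
Budget: p_1·x_1 + p_2·5·x_1 = m, so (p_1 + 5·p_2)·x_1 = m.
Demand: x_1*(p_1,p_2,m) = m/(p_1 + 5·p_2), x_2* = 5·m/(p_1 + 5·p_2).
Here 20.15 + 5·4.75 = 43.9, giving x_1* = 1.0023.
At m' = 61.6: x_1* = 1.4032. Change: 1.4032 − 1.0023 = 0.4009.

Δx_1* = 0.4009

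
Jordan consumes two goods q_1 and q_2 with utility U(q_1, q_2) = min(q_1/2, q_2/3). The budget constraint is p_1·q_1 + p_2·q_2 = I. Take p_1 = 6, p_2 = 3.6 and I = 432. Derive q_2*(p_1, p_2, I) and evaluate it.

Leontief preferences: the optimum is at the kink where q_1/2 = q_2/3, i.e. q_2 = (3/2)·q_1.
Budget: p_1·q_1 + p_2·(3/2)·q_1 = I, so (2·p_1 + 3·p_2)·q_1 = 2·I.
Demand: q_1*(p_1,p_2,I) = 2·I/(2·p_1 + 3·p_2), q_2* = 3·I/(2·p_1 + 3·p_2).
Here 2·6 + 3·3.6 = 22.8, giving q_2* = 56.8421.

q_2* = 56.8421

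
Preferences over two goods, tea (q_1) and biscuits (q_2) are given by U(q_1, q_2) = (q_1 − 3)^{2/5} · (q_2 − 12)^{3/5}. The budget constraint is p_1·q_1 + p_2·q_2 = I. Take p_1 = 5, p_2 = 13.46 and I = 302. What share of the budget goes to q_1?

After buying the subsistence bundle (3, 12), a share 0.4 of the remaining income goes to q_1: q_1* = 3 + 0.4·(I − 3p_1 − 12p_2)/p_1.
Discretionary income = 302 − 3·5 − 12·13.46 = 125.48; q_1* = 3 + 0.4·125.48/5 = 13.0384; q_2* = 12 + 0.6·125.48/13.46 = 17.5935.
Expenditure on q_1: 5·13.0384 = 65.192; share = 0.2159.

share on q_1 = 0.2159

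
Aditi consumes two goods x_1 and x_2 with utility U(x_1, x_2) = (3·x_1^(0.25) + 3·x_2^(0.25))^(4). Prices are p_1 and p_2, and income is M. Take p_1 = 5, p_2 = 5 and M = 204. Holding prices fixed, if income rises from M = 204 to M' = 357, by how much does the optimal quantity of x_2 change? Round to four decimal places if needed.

Δx_2* = 15.3

MRS = MU_x_1/MU_x_2 = (x_2/x_1)^(0.75). Set equal to p_1/p_2.
Solve for the ratio: x_2/x_1 = [p_1/p_2]^(4/3).
Substitute x_2 = (x_2/x_1)·x_1 into the budget: x_1* = M/(p_1 + p_2·(x_2/x_1)).
Numerically x_2/x_1 = 1, so x_1* = 204/(5 + 5·1) = 20.4 and x_2* = 1·20.4 = 20.4.
At M' = 357: x_2* = 35.7. Change: 35.7 − 20.4 = 15.3.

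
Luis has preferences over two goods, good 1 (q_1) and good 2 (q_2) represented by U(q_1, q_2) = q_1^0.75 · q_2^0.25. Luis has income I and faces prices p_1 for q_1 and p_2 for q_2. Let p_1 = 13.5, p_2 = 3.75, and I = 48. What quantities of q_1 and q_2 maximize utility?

Tangency: MRS = 3·q_2/q_1 = p_1/p_2.
Rearranging, p_2·q_2 = (1/3)·p_1·q_1. Substituting into the budget gives p_1·q_1·(1 + (1/3)) = I.
Demand: q_1*(p_1,p_2,I) = 0.75·I/p_1 and q_2* = 0.25·I/p_2.
At p_1=13.5, p_2=3.75, I=48: q_1* = 0.75·48/13.5 = 2.6667, q_2* = 3.2.

q_1* = 2.6667, q_2* = 3.2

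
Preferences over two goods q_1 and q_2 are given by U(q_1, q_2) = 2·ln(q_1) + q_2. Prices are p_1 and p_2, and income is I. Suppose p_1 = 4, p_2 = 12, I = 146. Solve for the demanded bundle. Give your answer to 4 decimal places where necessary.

q_1* = 6, q_2* = 10.1667

MU_q_1 = 2/q_1, MU_q_2 = 1. Tangency: 2/q_1 = p_1/p_2.
So q_1*(p_1,p_2) = 2·p_2/p_1, independent of income; and q_2* = (I − 2·p_2)/p_2.
At the given prices: q_1* = 2·12/4 = 6, and q_2* = 10.1667.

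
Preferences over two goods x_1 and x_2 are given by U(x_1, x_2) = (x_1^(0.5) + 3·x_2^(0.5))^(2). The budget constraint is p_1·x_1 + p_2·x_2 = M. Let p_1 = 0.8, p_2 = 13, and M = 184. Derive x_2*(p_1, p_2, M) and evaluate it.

x_2* = 5.0449

Substitute x_2 = (x_2/x_1)·x_1 into the budget: x_1* = M/(p_1 + p_2·(x_2/x_1)).
Numerically x_2/x_1 = 0.034083, so x_1* = 184/(0.8 + 13·0.034083) = 148.0198 and x_2* = 0.034083·148.0198 = 5.0449.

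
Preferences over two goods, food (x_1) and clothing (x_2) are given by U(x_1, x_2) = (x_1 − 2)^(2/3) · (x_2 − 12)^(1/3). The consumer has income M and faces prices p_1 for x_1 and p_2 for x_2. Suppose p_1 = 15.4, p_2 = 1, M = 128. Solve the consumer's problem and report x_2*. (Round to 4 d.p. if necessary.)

MRS = 2·(x_2−12)/(x_1−2). Tangency with p_1/p_2 gives x_2−12 = (1/2)·(p_1/p_2)·(x_1−2).
Substituting into the budget: x_1* = 2 + 2/3·(M − 2·p_1 − 12·p_2)/p_1, and x_2* = 12 + 1/3·(…)/p_2.
Discretionary income = 128 − 2·15.4 − 12·1 = 85.2; x_2* = 12 + 1/3·85.2/1 = 40.4.

x_2* = 40.4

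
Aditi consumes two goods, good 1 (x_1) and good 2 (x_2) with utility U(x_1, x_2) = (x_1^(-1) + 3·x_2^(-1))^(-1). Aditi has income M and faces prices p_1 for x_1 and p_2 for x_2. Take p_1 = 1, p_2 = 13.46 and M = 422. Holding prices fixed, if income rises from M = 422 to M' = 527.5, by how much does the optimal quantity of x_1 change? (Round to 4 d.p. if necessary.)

With the ratio pinned down, the budget gives x_1* = M/(p_1 + p_2·(x_2/x_1)) and x_2* = (x_2/x_1)·x_1*.
Numerically x_2/x_1 = 0.472104, so x_1* = 422/(1 + 13.46·0.472104) = 57.3796.
At M' = 527.5: x_1* = 71.7245. Change: 71.7245 − 57.3796 = 14.3449.

Δx_1* = 14.3449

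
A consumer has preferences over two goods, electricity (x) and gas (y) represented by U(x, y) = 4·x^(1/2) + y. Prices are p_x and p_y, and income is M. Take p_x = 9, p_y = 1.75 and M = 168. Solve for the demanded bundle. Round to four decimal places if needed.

x* = 0.1512, y* = 95.2222

MU_x = 2/√x, MU_y = 1. Tangency: 2/√x = p_x/p_y.
Thus x* = (2·p_y/p_x)² — independent of M — with the rest of income spent on y.
Plugging in: x* = (2·1.75/9)² = 0.1512, y* = 95.2222.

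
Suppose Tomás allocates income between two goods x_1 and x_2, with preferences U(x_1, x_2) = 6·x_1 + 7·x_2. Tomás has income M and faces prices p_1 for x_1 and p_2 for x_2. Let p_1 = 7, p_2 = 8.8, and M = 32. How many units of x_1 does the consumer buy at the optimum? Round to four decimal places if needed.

x_1* = 4.5714

Numerically: x_1* = 4.5714, x_2* = 0.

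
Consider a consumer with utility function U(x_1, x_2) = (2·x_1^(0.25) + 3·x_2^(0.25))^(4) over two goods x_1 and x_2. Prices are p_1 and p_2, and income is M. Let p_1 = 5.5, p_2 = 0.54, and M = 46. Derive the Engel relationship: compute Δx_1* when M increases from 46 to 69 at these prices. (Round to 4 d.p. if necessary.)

Δx_1* = 0.8856

MU_x_1 ∝ 2·x_1^(-0.75), MU_x_2 ∝ 3·x_2^(-0.75), so MRS = (2/3)·(x_2/x_1)^(0.75) = p_1/p_2.
Hence x_2/x_1 = ((3/2)·p_1/p_2)^(1/(0.75)), i.e. raised to the 4/3 power.
With the ratio pinned down, the budget gives x_1* = M/(p_1 + p_2·(x_2/x_1)) and x_2* = (x_2/x_1)·x_1*.
Numerically x_2/x_1 = 37.909401, so x_1* = 46/(5.5 + 0.54·37.909401) = 1.7712.
At M' = 69: x_1* = 2.6568. Change: 2.6568 − 1.7712 = 0.8856.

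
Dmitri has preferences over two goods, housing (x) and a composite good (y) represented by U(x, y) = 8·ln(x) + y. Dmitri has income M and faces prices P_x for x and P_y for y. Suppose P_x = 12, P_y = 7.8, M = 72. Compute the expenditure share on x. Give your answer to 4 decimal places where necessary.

So x*(P_x,P_y) = 8·P_y/P_x, independent of income; and y* = (M − 8·P_y)/P_y.
At the given prices: x* = 8·7.8/12 = 5.2, and y* = 1.2308.
Expenditure on x: 12·5.2 = 62.4; share = 0.8667.

share on x = 0.8667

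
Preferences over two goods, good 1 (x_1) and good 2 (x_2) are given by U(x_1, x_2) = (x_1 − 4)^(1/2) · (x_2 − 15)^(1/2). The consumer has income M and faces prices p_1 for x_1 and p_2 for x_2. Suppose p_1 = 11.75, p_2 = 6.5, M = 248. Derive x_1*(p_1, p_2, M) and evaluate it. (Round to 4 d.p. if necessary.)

x_1* = 8.4043

Let x_1' = x_1−4, x_2' = x_2−15. MRS = x_2'/x_1' = p_1/p_2.
After buying the subsistence bundle (4, 15), a share 0.5 of the remaining income goes to x_1: x_1* = 4 + 0.5·(M − 4p_1 − 15p_2)/p_1.
Discretionary income = 248 − 4·11.75 − 15·6.5 = 103.5; x_1* = 4 + 0.5·103.5/11.75 = 8.4043.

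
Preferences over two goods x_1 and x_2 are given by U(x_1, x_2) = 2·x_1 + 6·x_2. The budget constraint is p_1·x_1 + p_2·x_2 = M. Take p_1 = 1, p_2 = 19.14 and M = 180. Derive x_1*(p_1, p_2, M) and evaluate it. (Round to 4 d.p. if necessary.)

Perfect substitutes: compare marginal utility per dollar. 2/p_1 vs 6/p_2 → 2 vs 0.3135.
x_1 gives more utility per dollar, so spend all income on x_1: x_1* = M/p_1, x_2* = 0.
Numerically: x_1* = 180, x_2* = 0.

x_1* = 180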